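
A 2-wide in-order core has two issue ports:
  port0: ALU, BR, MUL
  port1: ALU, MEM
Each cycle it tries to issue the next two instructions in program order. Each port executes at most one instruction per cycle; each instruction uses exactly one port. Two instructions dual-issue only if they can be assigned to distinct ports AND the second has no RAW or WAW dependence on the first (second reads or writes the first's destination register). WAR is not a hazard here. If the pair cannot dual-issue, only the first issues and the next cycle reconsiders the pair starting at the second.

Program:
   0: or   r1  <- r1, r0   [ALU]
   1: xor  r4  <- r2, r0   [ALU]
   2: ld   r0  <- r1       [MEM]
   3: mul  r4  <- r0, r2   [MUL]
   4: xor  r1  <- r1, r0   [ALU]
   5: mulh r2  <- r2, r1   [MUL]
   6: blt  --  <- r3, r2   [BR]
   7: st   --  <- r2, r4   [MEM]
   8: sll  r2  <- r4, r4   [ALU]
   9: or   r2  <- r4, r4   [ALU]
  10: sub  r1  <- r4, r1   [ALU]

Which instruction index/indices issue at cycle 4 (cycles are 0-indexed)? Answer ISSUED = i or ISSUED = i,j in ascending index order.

  cy0 -> i0&i1 (or.ALU+xor.ALU) 2-wide
  cy1 -> i2 (ld.MEM) RAW r0
  cy2 -> i3&i4 (mul.MUL+xor.ALU) 2-wide
  cy3 -> i5 (mulh.MUL) no-port MUL/BR
  cy4 -> i6&i7 (blt.BR+st.MEM) 2-wide
  cy5 -> i8 (sll.ALU) WAW r2
  cy6 -> i9&i10 (or.ALU+sub.ALU) 2-wide

ISSUED = 6,7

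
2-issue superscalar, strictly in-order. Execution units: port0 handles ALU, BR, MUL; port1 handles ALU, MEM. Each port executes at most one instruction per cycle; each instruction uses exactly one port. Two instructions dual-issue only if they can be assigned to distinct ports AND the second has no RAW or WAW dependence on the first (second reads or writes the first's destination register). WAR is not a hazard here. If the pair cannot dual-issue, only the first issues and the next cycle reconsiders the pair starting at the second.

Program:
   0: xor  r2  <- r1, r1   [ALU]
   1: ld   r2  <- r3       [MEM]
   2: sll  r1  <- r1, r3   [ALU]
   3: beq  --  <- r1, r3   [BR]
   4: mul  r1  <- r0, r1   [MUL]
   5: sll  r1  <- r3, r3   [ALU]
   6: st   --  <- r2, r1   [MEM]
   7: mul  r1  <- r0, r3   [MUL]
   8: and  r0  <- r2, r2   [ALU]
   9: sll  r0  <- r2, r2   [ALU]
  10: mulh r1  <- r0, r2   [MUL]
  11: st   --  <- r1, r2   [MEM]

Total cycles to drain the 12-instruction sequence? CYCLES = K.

CYCLES = 10

#0 head=0: xor i0 WAW r2
#1 head=1: ld+sll i1&i2 dual
#2 head=3: beq i3 no-port BR/MUL
#3 head=4: mul i4 WAW r1
#4 head=5: sll i5 RAW r1
#5 head=6: st+mul i6&i7 dual
#6 head=8: and i8 WAW r0
#7 head=9: sll i9 RAW r0
#8 head=10: mulh i10 RAW r1
#9 head=11: st i11 tail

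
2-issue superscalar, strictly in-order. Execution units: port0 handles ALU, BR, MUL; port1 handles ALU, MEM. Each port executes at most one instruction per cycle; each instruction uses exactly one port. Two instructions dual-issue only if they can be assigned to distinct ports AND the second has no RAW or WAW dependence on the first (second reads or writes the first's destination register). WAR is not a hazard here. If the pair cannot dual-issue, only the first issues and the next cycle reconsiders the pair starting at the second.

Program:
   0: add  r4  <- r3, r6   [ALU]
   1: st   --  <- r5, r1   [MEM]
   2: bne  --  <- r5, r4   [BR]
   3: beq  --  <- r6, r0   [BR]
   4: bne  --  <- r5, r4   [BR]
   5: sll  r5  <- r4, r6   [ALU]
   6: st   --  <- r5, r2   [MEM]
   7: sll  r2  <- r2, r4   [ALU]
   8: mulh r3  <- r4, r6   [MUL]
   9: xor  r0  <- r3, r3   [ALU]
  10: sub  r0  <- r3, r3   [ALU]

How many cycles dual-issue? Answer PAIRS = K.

[0] i0,i1  add.ALU;st.MEM  -- 2-wide
[1] i2  bne.BR  -- no-port BR/BR
[2] i3  beq.BR  -- no-port BR/BR
[3] i4,i5  bne.BR;sll.ALU  -- 2-wide
[4] i6,i7  st.MEM;sll.ALU  -- 2-wide
[5] i8  mulh.MUL  -- RAW r3
[6] i9  xor.ALU  -- WAW r0
[7] i10  sub.ALU  -- tail

PAIRS = 3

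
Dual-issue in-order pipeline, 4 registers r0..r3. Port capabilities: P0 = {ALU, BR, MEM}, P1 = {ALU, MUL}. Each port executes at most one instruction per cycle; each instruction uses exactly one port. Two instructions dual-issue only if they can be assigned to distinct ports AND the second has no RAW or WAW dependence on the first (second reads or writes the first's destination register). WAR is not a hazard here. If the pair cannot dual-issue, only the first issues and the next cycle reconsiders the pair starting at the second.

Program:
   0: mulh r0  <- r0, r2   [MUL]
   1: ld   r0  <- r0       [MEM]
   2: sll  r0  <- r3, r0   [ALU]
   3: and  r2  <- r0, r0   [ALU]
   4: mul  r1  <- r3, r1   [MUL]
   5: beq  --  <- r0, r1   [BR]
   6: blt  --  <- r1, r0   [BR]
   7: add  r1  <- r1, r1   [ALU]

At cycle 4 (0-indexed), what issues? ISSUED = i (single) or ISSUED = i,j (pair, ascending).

ISSUED = 5

t=0 i0:mulh ; RAW+WAW r0
t=1 i1:ld ; RAW+WAW r0
t=2 i2:sll ; RAW r0
t=3 i3+i4:and mul ; dual
t=4 i5:beq ; no-port BR/BR
t=5 i6+i7:blt add ; dual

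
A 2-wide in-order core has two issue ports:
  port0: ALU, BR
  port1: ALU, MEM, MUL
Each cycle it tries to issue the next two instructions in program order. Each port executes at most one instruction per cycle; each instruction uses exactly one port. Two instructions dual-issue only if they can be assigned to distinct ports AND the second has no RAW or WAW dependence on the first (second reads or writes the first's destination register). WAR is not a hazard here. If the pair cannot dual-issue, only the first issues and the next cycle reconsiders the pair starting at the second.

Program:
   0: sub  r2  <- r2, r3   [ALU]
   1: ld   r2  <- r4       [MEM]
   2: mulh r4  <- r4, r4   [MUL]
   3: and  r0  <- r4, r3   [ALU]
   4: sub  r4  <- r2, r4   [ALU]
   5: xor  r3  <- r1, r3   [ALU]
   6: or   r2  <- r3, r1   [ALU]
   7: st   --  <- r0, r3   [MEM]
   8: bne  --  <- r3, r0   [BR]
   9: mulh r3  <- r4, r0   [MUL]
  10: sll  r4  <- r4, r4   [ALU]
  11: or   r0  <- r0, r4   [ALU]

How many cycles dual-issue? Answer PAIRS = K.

c0: i0 sub.ALU  WAW r2
c1: i1 ld.MEM  no-port MEM/MUL
c2: i2 mulh.MUL  RAW r4
c3: i3+i4 and.ALU+sub.ALU  2-wide
c4: i5 xor.ALU  RAW r3
c5: i6+i7 or.ALU+st.MEM  2-wide
c6: i8+i9 bne.BR+mulh.MUL  2-wide
c7: i10 sll.ALU  RAW r4
c8: i11 or.ALU  tail

PAIRS = 3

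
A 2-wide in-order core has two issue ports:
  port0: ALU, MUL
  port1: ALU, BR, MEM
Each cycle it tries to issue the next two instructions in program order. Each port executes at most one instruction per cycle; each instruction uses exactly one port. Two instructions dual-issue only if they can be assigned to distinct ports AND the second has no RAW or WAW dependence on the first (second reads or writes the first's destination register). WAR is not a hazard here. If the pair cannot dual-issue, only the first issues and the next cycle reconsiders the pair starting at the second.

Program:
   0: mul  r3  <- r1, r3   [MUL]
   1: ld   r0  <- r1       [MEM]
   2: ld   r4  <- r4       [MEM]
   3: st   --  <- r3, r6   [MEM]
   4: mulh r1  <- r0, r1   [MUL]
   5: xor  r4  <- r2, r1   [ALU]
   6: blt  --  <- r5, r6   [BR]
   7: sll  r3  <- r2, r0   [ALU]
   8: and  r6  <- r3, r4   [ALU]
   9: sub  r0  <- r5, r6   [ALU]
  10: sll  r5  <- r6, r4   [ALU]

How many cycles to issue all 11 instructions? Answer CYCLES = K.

CYCLES = 7

0. mul.MUL;ld.MEM @i0/i1  | 2-wide
1. ld.MEM @i2  | no-port MEM/MEM
2. st.MEM;mulh.MUL @i3/i4  | 2-wide
3. xor.ALU;blt.BR @i5/i6  | 2-wide
4. sll.ALU @i7  | RAW r3
5. and.ALU @i8  | RAW r6
6. sub.ALU;sll.ALU @i9/i10  | 2-wide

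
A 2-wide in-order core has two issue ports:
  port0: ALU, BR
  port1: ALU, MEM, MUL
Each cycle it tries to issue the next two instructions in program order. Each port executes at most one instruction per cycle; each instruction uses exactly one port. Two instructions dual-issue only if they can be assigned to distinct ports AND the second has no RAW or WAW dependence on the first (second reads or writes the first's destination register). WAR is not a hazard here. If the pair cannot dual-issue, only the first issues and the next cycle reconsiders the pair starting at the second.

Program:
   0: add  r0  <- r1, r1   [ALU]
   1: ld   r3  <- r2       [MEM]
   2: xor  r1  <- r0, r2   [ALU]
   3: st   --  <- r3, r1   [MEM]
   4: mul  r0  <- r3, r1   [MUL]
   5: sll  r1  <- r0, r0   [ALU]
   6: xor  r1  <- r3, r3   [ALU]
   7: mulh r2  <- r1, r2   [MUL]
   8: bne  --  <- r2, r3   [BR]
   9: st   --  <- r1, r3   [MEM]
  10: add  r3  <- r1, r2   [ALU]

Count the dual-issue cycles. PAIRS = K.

  cy0 -> i0,i1 (add/ld) pair
  cy1 -> i2 (xor) RAW r1
  cy2 -> i3 (st) no-port MEM/MUL
  cy3 -> i4 (mul) RAW r0
  cy4 -> i5 (sll) WAW r1
  cy5 -> i6 (xor) RAW r1
  cy6 -> i7 (mulh) RAW r2
  cy7 -> i8,i9 (bne/st) pair
  cy8 -> i10 (add) tail

PAIRS = 2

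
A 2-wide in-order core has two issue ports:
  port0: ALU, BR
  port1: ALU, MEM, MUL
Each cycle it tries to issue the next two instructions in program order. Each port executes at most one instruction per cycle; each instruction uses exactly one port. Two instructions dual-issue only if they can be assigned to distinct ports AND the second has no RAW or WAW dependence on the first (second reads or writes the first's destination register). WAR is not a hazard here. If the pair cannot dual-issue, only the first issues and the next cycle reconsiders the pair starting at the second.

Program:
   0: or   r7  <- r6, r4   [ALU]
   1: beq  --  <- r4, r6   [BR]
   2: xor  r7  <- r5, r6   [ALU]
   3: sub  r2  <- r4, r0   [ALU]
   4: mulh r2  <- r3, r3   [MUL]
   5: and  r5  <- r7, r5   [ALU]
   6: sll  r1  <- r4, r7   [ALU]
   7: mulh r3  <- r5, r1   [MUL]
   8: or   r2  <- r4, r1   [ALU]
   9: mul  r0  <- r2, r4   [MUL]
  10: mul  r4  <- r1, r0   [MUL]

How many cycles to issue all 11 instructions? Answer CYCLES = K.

c0: i0,i1 or.ALU beq.BR  pair
c1: i2,i3 xor.ALU sub.ALU  pair
c2: i4,i5 mulh.MUL and.ALU  pair
c3: i6 sll.ALU  RAW r1
c4: i7,i8 mulh.MUL or.ALU  pair
c5: i9 mul.MUL  no-port MUL/MUL
c6: i10 mul.MUL  tail

CYCLES = 7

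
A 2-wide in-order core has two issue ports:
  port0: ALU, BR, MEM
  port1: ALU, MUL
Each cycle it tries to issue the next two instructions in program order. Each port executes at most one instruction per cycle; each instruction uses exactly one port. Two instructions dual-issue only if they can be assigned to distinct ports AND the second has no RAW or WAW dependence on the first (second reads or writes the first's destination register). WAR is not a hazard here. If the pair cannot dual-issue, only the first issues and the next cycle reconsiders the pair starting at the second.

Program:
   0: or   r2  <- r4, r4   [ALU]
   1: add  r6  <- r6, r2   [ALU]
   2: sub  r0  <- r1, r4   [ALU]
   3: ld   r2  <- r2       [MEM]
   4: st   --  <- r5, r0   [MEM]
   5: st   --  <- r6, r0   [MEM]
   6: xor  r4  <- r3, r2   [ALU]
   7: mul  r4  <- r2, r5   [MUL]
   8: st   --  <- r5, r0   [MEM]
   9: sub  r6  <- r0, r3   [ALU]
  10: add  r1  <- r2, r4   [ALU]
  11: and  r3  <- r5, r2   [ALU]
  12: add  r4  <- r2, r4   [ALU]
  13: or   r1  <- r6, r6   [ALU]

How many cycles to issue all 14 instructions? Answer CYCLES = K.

CYCLES = 9

#0 head=0: or i0 RAW r2
#1 head=1: add;sub i1&i2 2-wide
#2 head=3: ld i3 no-port MEM/MEM
#3 head=4: st i4 no-port MEM/MEM
#4 head=5: st;xor i5&i6 2-wide
#5 head=7: mul;st i7&i8 2-wide
#6 head=9: sub;add i9&i10 2-wide
#7 head=11: and;add i11&i12 2-wide
#8 head=13: or i13 tail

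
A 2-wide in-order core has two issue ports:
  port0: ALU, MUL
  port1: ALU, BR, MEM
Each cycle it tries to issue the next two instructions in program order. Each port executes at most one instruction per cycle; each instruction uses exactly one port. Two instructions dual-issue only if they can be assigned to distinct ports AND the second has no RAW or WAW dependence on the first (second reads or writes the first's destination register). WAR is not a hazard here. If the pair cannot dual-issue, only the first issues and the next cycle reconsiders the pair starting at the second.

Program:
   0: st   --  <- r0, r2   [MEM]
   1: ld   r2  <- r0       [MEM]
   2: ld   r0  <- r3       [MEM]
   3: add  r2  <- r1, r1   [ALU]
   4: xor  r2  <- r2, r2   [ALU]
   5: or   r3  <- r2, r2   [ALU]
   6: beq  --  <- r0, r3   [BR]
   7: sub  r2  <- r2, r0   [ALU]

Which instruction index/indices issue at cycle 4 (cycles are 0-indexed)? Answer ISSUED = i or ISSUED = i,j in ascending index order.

ISSUED = 5

0. st.MEM @i0  | no-port MEM/MEM
1. ld.MEM @i1  | no-port MEM/MEM
2. ld.MEM+add.ALU @i2+i3  | 2-wide
3. xor.ALU @i4  | RAW r2
4. or.ALU @i5  | RAW r3
5. beq.BR+sub.ALU @i6+i7  | 2-wide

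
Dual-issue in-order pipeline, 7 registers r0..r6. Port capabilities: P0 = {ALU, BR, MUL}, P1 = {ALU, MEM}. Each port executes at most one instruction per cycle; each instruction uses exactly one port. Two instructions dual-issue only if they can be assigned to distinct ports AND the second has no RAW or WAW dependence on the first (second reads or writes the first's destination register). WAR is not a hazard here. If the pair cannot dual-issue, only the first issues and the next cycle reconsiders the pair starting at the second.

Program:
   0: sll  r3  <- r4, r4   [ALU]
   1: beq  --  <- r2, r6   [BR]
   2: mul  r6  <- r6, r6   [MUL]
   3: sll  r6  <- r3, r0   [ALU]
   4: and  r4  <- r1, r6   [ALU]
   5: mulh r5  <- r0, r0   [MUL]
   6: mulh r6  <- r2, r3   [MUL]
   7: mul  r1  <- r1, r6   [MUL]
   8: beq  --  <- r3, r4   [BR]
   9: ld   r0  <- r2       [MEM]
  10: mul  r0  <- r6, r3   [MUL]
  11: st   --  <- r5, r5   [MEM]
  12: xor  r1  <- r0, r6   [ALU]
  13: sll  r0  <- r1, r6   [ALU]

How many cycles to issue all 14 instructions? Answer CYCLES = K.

CYCLES = 10

0. sll.ALU;beq.BR @i0/i1  | pair
1. mul.MUL @i2  | WAW r6
2. sll.ALU @i3  | RAW r6
3. and.ALU;mulh.MUL @i4/i5  | pair
4. mulh.MUL @i6  | no-port MUL/MUL
5. mul.MUL @i7  | no-port MUL/BR
6. beq.BR;ld.MEM @i8/i9  | pair
7. mul.MUL;st.MEM @i10/i11  | pair
8. xor.ALU @i12  | RAW r1
9. sll.ALU @i13  | tail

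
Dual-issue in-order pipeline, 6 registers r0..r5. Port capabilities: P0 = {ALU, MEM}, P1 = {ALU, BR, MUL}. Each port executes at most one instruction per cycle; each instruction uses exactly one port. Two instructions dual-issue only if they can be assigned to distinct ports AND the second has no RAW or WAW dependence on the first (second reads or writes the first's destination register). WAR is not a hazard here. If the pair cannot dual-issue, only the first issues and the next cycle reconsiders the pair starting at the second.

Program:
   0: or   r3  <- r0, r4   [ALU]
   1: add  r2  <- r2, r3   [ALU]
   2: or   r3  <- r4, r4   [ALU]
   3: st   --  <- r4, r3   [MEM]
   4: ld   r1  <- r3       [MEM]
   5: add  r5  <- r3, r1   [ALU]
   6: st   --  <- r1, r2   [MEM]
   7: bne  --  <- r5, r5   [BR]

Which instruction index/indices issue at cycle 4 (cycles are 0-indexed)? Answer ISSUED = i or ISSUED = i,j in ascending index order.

ISSUED = 5,6

  cy0 -> i0 (or) RAW r3
  cy1 -> i1+i2 (add;or) dual
  cy2 -> i3 (st) no-port MEM/MEM
  cy3 -> i4 (ld) RAW r1
  cy4 -> i5+i6 (add;st) dual
  cy5 -> i7 (bne) tail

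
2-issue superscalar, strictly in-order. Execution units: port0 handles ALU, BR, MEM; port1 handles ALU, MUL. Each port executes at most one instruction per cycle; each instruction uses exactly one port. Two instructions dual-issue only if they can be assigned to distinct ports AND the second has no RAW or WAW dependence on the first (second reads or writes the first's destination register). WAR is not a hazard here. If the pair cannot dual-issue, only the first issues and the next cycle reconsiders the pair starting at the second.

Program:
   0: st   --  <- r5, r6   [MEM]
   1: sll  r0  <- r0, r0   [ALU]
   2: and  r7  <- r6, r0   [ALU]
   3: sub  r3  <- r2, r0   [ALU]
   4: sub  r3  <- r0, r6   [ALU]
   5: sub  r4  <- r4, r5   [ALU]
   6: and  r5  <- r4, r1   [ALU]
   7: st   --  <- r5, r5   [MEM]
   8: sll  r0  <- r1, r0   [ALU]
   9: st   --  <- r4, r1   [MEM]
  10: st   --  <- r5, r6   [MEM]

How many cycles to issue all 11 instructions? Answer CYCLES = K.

CYCLES = 7

0. st.MEM sll.ALU @i0/i1  | dual
1. and.ALU sub.ALU @i2/i3  | dual
2. sub.ALU sub.ALU @i4/i5  | dual
3. and.ALU @i6  | RAW r5
4. st.MEM sll.ALU @i7/i8  | dual
5. st.MEM @i9  | no-port MEM/MEM
6. st.MEM @i10  | tail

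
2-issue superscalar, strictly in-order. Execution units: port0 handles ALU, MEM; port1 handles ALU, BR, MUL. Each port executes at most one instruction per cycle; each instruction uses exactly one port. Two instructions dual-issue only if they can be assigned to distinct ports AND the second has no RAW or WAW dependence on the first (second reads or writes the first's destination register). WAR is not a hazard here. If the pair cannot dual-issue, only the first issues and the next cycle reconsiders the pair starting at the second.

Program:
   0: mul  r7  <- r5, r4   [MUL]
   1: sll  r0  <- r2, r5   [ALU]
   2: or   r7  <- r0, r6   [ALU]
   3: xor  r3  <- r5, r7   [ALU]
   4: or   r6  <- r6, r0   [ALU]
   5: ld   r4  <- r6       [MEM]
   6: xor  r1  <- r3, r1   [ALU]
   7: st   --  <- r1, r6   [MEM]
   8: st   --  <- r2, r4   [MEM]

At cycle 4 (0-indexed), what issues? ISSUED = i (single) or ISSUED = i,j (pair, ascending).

t=0 i0/i1:mul.MUL+sll.ALU ; dual
t=1 i2:or.ALU ; RAW r7
t=2 i3/i4:xor.ALU+or.ALU ; dual
t=3 i5/i6:ld.MEM+xor.ALU ; dual
t=4 i7:st.MEM ; no-port MEM/MEM
t=5 i8:st.MEM ; tail

ISSUED = 7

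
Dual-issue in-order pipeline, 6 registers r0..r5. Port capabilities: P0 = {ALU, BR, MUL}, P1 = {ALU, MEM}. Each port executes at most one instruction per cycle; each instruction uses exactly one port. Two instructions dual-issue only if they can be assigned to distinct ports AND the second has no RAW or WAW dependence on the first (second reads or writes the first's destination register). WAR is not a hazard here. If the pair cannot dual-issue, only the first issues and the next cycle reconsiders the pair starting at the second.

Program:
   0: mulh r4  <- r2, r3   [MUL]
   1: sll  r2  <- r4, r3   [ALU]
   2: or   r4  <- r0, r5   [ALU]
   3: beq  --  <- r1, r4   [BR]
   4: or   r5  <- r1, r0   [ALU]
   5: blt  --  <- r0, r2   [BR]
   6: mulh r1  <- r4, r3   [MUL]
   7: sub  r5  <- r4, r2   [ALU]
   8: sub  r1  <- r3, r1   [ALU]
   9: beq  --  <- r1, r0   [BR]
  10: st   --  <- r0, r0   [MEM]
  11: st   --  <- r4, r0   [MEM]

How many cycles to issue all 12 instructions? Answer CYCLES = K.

CYCLES = 8

t=0 i0:mulh ; RAW r4
t=1 i1,i2:sll or ; dual
t=2 i3,i4:beq or ; dual
t=3 i5:blt ; no-port BR/MUL
t=4 i6,i7:mulh sub ; dual
t=5 i8:sub ; RAW r1
t=6 i9,i10:beq st ; dual
t=7 i11:st ; tail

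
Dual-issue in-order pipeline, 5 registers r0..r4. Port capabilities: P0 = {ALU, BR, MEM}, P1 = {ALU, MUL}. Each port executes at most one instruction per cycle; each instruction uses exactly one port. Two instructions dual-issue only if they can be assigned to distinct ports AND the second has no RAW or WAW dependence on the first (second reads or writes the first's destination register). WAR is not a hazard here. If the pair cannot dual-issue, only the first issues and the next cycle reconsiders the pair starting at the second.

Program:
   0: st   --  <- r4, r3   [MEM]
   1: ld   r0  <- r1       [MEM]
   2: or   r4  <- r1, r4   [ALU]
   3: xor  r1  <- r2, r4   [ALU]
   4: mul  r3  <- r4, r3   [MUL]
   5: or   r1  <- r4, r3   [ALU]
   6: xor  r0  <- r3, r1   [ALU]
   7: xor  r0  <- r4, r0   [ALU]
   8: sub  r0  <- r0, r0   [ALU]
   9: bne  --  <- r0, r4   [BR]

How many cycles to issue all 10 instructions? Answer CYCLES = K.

CYCLES = 8

t=0 i0:st.MEM ; no-port MEM/MEM
t=1 i1&i2:ld.MEM or.ALU ; pair
t=2 i3&i4:xor.ALU mul.MUL ; pair
t=3 i5:or.ALU ; RAW r1
t=4 i6:xor.ALU ; RAW+WAW r0
t=5 i7:xor.ALU ; RAW+WAW r0
t=6 i8:sub.ALU ; RAW r0
t=7 i9:bne.BR ; tail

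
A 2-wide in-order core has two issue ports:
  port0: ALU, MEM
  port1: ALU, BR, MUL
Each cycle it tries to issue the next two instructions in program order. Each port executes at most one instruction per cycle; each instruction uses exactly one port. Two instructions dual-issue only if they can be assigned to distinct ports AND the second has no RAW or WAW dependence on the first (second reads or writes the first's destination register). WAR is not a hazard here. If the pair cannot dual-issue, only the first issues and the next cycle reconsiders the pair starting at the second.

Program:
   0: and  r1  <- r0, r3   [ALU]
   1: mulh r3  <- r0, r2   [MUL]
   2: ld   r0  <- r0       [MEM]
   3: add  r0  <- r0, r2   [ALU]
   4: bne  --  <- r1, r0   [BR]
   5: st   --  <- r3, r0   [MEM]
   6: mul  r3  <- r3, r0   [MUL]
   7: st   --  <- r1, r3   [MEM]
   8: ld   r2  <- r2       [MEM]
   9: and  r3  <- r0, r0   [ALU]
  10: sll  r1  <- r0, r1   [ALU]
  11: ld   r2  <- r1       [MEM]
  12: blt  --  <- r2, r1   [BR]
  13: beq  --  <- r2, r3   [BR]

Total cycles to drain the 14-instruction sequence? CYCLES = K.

CYCLES = 11

0. and.ALU;mulh.MUL @i0&i1  | pair
1. ld.MEM @i2  | RAW+WAW r0
2. add.ALU @i3  | RAW r0
3. bne.BR;st.MEM @i4&i5  | pair
4. mul.MUL @i6  | RAW r3
5. st.MEM @i7  | no-port MEM/MEM
6. ld.MEM;and.ALU @i8&i9  | pair
7. sll.ALU @i10  | RAW r1
8. ld.MEM @i11  | RAW r2
9. blt.BR @i12  | no-port BR/BR
10. beq.BR @i13  | tail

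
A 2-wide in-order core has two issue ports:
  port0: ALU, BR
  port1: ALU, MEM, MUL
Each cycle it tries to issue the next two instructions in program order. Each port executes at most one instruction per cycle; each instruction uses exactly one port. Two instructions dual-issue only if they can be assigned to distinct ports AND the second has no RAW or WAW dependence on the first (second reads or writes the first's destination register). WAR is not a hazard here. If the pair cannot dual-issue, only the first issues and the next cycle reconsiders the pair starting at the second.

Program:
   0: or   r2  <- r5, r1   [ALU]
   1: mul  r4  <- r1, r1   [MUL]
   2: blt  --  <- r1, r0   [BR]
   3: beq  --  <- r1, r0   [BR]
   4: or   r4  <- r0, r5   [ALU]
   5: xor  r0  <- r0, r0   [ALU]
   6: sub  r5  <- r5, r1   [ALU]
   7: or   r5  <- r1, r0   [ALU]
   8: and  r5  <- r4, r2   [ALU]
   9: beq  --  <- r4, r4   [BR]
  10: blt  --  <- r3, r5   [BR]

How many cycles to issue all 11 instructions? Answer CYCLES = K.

CYCLES = 7

0. or.ALU mul.MUL @i0&i1  | dual
1. blt.BR @i2  | no-port BR/BR
2. beq.BR or.ALU @i3&i4  | dual
3. xor.ALU sub.ALU @i5&i6  | dual
4. or.ALU @i7  | WAW r5
5. and.ALU beq.BR @i8&i9  | dual
6. blt.BR @i10  | tail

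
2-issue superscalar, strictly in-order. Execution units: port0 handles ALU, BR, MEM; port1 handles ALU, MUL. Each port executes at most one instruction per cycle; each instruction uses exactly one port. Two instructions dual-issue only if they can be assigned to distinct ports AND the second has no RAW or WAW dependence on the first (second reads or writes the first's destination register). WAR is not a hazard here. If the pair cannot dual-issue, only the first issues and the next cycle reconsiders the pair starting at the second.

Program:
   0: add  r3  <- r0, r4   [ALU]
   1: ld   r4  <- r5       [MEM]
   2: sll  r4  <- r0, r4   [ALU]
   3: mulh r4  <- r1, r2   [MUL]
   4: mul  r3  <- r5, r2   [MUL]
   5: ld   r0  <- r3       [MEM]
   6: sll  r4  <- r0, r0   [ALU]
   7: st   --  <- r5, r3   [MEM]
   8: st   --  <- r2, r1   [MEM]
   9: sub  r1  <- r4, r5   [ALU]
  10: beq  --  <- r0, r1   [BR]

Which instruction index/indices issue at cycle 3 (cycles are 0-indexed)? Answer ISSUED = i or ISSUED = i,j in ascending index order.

c0: i0&i1 add.ALU/ld.MEM  2-wide
c1: i2 sll.ALU  WAW r4
c2: i3 mulh.MUL  no-port MUL/MUL
c3: i4 mul.MUL  RAW r3
c4: i5 ld.MEM  RAW r0
c5: i6&i7 sll.ALU/st.MEM  2-wide
c6: i8&i9 st.MEM/sub.ALU  2-wide
c7: i10 beq.BR  tail

ISSUED = 4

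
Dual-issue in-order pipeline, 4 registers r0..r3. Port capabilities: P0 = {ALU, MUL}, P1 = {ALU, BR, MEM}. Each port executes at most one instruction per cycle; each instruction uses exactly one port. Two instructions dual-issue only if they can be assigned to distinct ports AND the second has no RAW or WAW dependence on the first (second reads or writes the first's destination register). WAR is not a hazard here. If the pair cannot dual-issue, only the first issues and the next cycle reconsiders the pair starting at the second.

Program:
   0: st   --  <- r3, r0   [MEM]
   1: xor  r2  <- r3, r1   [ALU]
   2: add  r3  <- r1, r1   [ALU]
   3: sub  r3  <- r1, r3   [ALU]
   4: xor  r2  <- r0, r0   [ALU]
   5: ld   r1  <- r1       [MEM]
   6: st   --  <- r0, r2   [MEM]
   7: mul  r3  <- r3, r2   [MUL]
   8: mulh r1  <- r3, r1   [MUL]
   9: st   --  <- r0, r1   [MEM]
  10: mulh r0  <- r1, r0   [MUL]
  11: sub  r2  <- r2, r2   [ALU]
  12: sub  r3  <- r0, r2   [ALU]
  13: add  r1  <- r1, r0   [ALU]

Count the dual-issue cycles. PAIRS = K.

#0 head=0: st.MEM/xor.ALU i0&i1 pair
#1 head=2: add.ALU i2 RAW+WAW r3
#2 head=3: sub.ALU/xor.ALU i3&i4 pair
#3 head=5: ld.MEM i5 no-port MEM/MEM
#4 head=6: st.MEM/mul.MUL i6&i7 pair
#5 head=8: mulh.MUL i8 RAW r1
#6 head=9: st.MEM/mulh.MUL i9&i10 pair
#7 head=11: sub.ALU i11 RAW r2
#8 head=12: sub.ALU/add.ALU i12&i13 pair

PAIRS = 5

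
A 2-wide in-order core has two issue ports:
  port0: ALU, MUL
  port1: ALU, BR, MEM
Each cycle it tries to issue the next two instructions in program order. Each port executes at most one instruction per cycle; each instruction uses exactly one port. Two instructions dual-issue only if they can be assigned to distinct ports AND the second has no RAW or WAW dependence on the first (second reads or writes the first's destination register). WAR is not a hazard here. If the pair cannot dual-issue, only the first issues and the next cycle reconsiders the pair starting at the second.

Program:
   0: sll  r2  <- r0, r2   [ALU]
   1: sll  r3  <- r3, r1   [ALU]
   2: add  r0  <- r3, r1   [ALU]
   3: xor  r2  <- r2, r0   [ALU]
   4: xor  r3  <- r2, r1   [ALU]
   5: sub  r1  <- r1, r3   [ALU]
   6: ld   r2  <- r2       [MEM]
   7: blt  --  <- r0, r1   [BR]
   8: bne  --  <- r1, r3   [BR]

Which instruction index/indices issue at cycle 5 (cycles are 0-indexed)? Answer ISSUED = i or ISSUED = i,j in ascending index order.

ISSUED = 7

t=0 i0&i1:sll.ALU sll.ALU ; dual
t=1 i2:add.ALU ; RAW r0
t=2 i3:xor.ALU ; RAW r2
t=3 i4:xor.ALU ; RAW r3
t=4 i5&i6:sub.ALU ld.MEM ; dual
t=5 i7:blt.BR ; no-port BR/BR
t=6 i8:bne.BR ; tail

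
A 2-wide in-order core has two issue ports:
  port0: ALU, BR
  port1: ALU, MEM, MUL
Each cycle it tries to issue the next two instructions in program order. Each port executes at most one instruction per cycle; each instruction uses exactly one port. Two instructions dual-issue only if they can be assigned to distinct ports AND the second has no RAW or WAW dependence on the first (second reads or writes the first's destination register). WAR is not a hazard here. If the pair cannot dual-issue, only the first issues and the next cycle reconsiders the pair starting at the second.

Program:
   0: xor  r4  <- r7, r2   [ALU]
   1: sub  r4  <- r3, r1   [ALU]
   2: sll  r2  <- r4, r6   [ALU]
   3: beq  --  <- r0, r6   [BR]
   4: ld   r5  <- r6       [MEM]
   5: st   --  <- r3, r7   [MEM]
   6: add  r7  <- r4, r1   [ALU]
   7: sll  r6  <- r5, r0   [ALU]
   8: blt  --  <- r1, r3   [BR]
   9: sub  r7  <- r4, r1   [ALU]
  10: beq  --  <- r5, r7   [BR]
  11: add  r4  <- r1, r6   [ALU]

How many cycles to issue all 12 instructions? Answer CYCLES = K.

#0 head=0: xor.ALU i0 WAW r4
#1 head=1: sub.ALU i1 RAW r4
#2 head=2: sll.ALU/beq.BR i2&i3 pair
#3 head=4: ld.MEM i4 no-port MEM/MEM
#4 head=5: st.MEM/add.ALU i5&i6 pair
#5 head=7: sll.ALU/blt.BR i7&i8 pair
#6 head=9: sub.ALU i9 RAW r7
#7 head=10: beq.BR/add.ALU i10&i11 pair

CYCLES = 8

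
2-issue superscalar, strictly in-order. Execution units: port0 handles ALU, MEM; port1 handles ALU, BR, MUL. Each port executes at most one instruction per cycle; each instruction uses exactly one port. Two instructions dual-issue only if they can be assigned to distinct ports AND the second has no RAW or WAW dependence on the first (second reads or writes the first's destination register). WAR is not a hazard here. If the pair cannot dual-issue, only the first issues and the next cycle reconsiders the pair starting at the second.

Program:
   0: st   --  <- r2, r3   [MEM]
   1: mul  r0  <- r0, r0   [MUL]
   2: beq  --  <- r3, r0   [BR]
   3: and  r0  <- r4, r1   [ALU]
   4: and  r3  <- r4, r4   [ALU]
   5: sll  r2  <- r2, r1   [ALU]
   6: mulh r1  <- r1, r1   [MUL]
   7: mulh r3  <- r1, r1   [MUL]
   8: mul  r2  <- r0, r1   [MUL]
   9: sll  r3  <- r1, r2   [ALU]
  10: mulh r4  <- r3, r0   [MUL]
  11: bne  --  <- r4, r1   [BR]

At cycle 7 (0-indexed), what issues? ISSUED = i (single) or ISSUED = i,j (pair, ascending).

ISSUED = 10

[0] i0&i1  st/mul  -- 2-wide
[1] i2&i3  beq/and  -- 2-wide
[2] i4&i5  and/sll  -- 2-wide
[3] i6  mulh  -- no-port MUL/MUL
[4] i7  mulh  -- no-port MUL/MUL
[5] i8  mul  -- RAW r2
[6] i9  sll  -- RAW r3
[7] i10  mulh  -- no-port MUL/BR
[8] i11  bne  -- tail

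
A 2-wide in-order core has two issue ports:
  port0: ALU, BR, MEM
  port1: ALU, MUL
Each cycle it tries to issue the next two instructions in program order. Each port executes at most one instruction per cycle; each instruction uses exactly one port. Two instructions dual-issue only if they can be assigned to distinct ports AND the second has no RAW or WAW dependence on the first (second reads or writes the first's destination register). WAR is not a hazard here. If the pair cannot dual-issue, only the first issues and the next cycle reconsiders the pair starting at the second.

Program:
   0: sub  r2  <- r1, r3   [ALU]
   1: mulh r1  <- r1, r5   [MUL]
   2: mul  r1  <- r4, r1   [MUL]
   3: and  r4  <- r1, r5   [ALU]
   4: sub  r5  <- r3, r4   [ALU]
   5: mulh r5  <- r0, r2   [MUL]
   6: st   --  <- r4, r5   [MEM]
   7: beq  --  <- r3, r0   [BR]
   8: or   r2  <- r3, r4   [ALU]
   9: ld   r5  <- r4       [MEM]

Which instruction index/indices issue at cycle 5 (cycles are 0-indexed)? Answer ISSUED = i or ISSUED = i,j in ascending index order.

#0 head=0: sub mulh i0,i1 2-wide
#1 head=2: mul i2 RAW r1
#2 head=3: and i3 RAW r4
#3 head=4: sub i4 WAW r5
#4 head=5: mulh i5 RAW r5
#5 head=6: st i6 no-port MEM/BR
#6 head=7: beq or i7,i8 2-wide
#7 head=9: ld i9 tail

ISSUED = 6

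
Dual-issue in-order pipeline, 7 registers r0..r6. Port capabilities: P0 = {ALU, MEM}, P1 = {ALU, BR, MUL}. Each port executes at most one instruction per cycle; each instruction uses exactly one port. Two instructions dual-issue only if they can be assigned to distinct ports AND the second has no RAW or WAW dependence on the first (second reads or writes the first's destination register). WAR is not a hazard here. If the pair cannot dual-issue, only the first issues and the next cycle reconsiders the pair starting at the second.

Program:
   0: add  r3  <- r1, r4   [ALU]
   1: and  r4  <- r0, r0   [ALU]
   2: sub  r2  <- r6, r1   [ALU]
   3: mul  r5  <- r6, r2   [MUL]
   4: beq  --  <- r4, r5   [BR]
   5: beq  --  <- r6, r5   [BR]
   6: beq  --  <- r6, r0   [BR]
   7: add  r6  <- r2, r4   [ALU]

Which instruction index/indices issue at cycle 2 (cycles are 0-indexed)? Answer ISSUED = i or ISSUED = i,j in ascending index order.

ISSUED = 3

0. add and @i0,i1  | pair
1. sub @i2  | RAW r2
2. mul @i3  | no-port MUL/BR
3. beq @i4  | no-port BR/BR
4. beq @i5  | no-port BR/BR
5. beq add @i6,i7  | pair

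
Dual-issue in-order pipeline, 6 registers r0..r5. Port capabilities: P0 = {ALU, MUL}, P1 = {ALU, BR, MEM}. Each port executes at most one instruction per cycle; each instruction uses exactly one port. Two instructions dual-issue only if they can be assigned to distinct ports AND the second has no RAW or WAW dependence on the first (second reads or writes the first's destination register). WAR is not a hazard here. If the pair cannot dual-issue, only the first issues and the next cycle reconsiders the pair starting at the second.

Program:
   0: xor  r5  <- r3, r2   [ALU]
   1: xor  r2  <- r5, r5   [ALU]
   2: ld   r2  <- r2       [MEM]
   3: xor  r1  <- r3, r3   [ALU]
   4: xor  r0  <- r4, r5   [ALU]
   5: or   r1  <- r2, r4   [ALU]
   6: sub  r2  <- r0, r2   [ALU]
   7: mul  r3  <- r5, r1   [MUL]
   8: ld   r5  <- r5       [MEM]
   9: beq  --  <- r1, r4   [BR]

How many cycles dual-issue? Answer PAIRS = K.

0. xor @i0  | RAW r5
1. xor @i1  | RAW+WAW r2
2. ld;xor @i2&i3  | pair
3. xor;or @i4&i5  | pair
4. sub;mul @i6&i7  | pair
5. ld @i8  | no-port MEM/BR
6. beq @i9  | tail

PAIRS = 3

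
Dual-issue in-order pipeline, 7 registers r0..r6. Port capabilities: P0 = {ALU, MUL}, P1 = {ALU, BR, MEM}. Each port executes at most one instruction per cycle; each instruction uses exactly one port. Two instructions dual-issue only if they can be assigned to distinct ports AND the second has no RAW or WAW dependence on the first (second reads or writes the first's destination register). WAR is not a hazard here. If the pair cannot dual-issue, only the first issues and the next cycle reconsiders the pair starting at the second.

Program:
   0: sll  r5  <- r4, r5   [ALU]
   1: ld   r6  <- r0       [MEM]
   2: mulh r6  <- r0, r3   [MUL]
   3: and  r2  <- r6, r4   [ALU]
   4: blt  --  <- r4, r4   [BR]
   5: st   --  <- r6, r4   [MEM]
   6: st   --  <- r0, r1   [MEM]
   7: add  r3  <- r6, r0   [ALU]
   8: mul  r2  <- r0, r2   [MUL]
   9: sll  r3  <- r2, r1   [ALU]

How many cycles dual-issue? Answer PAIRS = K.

PAIRS = 3

  cy0 -> i0,i1 (sll.ALU ld.MEM) 2-wide
  cy1 -> i2 (mulh.MUL) RAW r6
  cy2 -> i3,i4 (and.ALU blt.BR) 2-wide
  cy3 -> i5 (st.MEM) no-port MEM/MEM
  cy4 -> i6,i7 (st.MEM add.ALU) 2-wide
  cy5 -> i8 (mul.MUL) RAW r2
  cy6 -> i9 (sll.ALU) tail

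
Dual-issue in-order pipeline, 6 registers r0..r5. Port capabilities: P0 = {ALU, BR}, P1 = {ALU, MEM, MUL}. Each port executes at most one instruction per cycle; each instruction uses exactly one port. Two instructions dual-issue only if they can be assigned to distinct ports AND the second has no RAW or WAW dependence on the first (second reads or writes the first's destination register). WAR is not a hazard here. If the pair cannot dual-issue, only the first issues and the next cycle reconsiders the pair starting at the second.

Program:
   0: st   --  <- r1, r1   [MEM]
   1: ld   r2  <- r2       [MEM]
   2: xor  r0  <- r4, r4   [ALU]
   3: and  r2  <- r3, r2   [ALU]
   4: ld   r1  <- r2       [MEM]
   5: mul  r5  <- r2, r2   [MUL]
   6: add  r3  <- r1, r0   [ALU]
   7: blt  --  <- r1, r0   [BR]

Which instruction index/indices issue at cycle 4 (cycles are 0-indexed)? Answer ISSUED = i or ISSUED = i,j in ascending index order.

0. st.MEM @i0  | no-port MEM/MEM
1. ld.MEM xor.ALU @i1,i2  | dual
2. and.ALU @i3  | RAW r2
3. ld.MEM @i4  | no-port MEM/MUL
4. mul.MUL add.ALU @i5,i6  | dual
5. blt.BR @i7  | tail

ISSUED = 5,6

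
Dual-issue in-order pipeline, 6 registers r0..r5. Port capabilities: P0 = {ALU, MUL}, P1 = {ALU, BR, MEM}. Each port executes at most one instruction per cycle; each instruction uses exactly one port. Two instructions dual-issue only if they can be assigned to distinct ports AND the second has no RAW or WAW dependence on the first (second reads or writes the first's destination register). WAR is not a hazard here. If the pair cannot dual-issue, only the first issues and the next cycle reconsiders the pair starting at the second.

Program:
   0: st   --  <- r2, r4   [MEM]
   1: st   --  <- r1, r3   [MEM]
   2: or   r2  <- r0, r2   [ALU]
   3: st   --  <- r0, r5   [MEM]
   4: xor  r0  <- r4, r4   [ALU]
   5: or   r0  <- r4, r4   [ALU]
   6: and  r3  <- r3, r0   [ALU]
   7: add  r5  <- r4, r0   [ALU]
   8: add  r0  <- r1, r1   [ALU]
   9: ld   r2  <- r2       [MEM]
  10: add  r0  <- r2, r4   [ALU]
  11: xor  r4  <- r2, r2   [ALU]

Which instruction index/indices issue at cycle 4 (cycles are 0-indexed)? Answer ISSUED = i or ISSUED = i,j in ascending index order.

ISSUED = 6,7

t=0 i0:st.MEM ; no-port MEM/MEM
t=1 i1&i2:st.MEM/or.ALU ; pair
t=2 i3&i4:st.MEM/xor.ALU ; pair
t=3 i5:or.ALU ; RAW r0
t=4 i6&i7:and.ALU/add.ALU ; pair
t=5 i8&i9:add.ALU/ld.MEM ; pair
t=6 i10&i11:add.ALU/xor.ALU ; pair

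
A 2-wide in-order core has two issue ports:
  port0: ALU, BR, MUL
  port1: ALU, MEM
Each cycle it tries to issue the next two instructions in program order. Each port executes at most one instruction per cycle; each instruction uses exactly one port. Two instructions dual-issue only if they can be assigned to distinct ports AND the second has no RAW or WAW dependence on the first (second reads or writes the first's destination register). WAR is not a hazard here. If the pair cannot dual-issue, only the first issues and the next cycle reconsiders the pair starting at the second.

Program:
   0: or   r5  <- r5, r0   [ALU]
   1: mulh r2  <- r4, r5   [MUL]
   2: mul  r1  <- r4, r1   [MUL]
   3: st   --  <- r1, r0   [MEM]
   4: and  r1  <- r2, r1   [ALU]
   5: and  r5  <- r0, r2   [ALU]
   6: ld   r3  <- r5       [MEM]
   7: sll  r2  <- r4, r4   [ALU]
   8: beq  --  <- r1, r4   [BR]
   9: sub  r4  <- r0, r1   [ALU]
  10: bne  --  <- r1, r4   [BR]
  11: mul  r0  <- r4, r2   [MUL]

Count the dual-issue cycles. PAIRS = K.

PAIRS = 3

c0: i0 or.ALU  RAW r5
c1: i1 mulh.MUL  no-port MUL/MUL
c2: i2 mul.MUL  RAW r1
c3: i3+i4 st.MEM;and.ALU  dual
c4: i5 and.ALU  RAW r5
c5: i6+i7 ld.MEM;sll.ALU  dual
c6: i8+i9 beq.BR;sub.ALU  dual
c7: i10 bne.BR  no-port BR/MUL
c8: i11 mul.MUL  tail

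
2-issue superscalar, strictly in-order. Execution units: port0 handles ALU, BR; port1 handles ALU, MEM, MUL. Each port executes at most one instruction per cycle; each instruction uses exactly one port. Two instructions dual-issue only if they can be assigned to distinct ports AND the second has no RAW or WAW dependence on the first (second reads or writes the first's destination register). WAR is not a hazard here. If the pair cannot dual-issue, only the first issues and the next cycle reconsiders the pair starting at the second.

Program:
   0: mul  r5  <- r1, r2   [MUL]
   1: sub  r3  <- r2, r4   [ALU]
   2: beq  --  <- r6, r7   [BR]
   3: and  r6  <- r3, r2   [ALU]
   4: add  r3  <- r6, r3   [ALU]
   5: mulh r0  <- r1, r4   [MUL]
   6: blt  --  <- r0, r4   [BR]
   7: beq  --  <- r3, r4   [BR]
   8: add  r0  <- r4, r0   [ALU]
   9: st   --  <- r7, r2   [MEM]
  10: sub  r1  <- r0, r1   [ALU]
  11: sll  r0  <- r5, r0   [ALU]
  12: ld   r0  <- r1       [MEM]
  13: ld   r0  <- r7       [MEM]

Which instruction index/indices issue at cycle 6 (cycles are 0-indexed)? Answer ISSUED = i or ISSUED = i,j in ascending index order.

[0] i0/i1  mul;sub  -- dual
[1] i2/i3  beq;and  -- dual
[2] i4/i5  add;mulh  -- dual
[3] i6  blt  -- no-port BR/BR
[4] i7/i8  beq;add  -- dual
[5] i9/i10  st;sub  -- dual
[6] i11  sll  -- WAW r0
[7] i12  ld  -- no-port MEM/MEM
[8] i13  ld  -- tail

ISSUED = 11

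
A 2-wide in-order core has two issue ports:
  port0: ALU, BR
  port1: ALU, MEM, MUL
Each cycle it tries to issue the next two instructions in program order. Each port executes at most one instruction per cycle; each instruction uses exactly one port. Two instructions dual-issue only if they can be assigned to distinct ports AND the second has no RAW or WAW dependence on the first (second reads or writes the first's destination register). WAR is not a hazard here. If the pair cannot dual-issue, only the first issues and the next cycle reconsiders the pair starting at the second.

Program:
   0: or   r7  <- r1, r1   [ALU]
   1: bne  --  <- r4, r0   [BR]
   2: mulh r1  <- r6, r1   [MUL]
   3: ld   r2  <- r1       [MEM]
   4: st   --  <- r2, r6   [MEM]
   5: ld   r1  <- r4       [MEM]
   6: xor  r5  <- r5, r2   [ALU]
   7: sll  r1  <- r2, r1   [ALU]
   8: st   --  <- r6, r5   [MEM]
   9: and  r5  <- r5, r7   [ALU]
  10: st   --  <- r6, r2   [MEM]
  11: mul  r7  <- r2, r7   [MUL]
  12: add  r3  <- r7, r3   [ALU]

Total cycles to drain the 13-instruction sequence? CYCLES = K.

CYCLES = 9

#0 head=0: or.ALU;bne.BR i0&i1 2-wide
#1 head=2: mulh.MUL i2 no-port MUL/MEM
#2 head=3: ld.MEM i3 no-port MEM/MEM
#3 head=4: st.MEM i4 no-port MEM/MEM
#4 head=5: ld.MEM;xor.ALU i5&i6 2-wide
#5 head=7: sll.ALU;st.MEM i7&i8 2-wide
#6 head=9: and.ALU;st.MEM i9&i10 2-wide
#7 head=11: mul.MUL i11 RAW r7
#8 head=12: add.ALU i12 tail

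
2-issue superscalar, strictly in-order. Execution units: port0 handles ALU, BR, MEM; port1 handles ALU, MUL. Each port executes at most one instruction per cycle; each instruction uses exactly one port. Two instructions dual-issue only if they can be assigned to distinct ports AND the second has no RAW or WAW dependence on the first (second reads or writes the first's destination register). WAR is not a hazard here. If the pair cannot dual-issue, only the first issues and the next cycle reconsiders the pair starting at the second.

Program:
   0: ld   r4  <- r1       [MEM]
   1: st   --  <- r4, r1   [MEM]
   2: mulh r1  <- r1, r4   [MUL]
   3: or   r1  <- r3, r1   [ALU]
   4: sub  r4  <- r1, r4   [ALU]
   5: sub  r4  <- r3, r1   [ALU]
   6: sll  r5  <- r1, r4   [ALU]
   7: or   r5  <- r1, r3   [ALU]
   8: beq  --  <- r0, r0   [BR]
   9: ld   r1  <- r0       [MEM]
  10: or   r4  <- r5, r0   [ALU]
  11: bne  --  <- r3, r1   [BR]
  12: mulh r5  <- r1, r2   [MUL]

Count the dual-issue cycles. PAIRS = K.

[0] i0  ld.MEM  -- no-port MEM/MEM
[1] i1+i2  st.MEM/mulh.MUL  -- pair
[2] i3  or.ALU  -- RAW r1
[3] i4  sub.ALU  -- WAW r4
[4] i5  sub.ALU  -- RAW r4
[5] i6  sll.ALU  -- WAW r5
[6] i7+i8  or.ALU/beq.BR  -- pair
[7] i9+i10  ld.MEM/or.ALU  -- pair
[8] i11+i12  bne.BR/mulh.MUL  -- pair

PAIRS = 4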